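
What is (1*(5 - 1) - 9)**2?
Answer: 25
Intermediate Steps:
(1*(5 - 1) - 9)**2 = (1*4 - 9)**2 = (4 - 9)**2 = (-5)**2 = 25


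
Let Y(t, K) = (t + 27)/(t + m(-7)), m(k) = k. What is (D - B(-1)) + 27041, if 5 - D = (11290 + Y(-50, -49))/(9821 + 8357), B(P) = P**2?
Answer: 28021925017/1036146 ≈ 27044.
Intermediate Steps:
Y(t, K) = (27 + t)/(-7 + t) (Y(t, K) = (t + 27)/(t - 7) = (27 + t)/(-7 + t))
D = 4537177/1036146 (D = 5 - (11290 + (27 - 50)/(-7 - 50))/(9821 + 8357) = 5 - (11290 - 23/(-57))/18178 = 5 - (11290 - 1/57*(-23))/18178 = 5 - (11290 + 23/57)/18178 = 5 - 643553/(57*18178) = 5 - 1*643553/1036146 = 5 - 643553/1036146 = 4537177/1036146 ≈ 4.3789)
(D - B(-1)) + 27041 = (4537177/1036146 - 1*(-1)**2) + 27041 = (4537177/1036146 - 1*1) + 27041 = (4537177/1036146 - 1) + 27041 = 3501031/1036146 + 27041 = 28021925017/1036146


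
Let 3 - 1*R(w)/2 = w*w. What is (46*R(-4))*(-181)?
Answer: 216476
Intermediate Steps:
R(w) = 6 - 2*w² (R(w) = 6 - 2*w*w = 6 - 2*w²)
(46*R(-4))*(-181) = (46*(6 - 2*(-4)²))*(-181) = (46*(6 - 2*16))*(-181) = (46*(6 - 32))*(-181) = (46*(-26))*(-181) = -1196*(-181) = 216476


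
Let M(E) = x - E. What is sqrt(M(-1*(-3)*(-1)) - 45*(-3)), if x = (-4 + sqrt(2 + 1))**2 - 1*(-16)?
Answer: sqrt(173 - 8*sqrt(3)) ≈ 12.615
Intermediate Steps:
x = 16 + (-4 + sqrt(3))**2 (x = (-4 + sqrt(3))**2 + 16 = 16 + (-4 + sqrt(3))**2 ≈ 21.144)
M(E) = 35 - E - 8*sqrt(3) (M(E) = (35 - 8*sqrt(3)) - E = 35 - E - 8*sqrt(3))
sqrt(M(-1*(-3)*(-1)) - 45*(-3)) = sqrt((35 - (-1*(-3))*(-1) - 8*sqrt(3)) - 45*(-3)) = sqrt((35 - 3*(-1) - 8*sqrt(3)) + 135) = sqrt((35 - 1*(-3) - 8*sqrt(3)) + 135) = sqrt((35 + 3 - 8*sqrt(3)) + 135) = sqrt((38 - 8*sqrt(3)) + 135) = sqrt(173 - 8*sqrt(3))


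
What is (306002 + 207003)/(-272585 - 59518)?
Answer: -513005/332103 ≈ -1.5447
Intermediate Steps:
(306002 + 207003)/(-272585 - 59518) = 513005/(-332103) = 513005*(-1/332103) = -513005/332103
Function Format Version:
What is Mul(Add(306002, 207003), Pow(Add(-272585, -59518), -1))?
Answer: Rational(-513005, 332103) ≈ -1.5447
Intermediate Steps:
Mul(Add(306002, 207003), Pow(Add(-272585, -59518), -1)) = Mul(513005, Pow(-332103, -1)) = Mul(513005, Rational(-1, 332103)) = Rational(-513005, 332103)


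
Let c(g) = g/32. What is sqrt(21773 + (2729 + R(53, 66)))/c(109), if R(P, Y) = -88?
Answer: 32*sqrt(24414)/109 ≈ 45.872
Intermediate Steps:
c(g) = g/32 (c(g) = g*(1/32) = g/32)
sqrt(21773 + (2729 + R(53, 66)))/c(109) = sqrt(21773 + (2729 - 88))/(((1/32)*109)) = sqrt(21773 + 2641)/(109/32) = sqrt(24414)*(32/109) = 32*sqrt(24414)/109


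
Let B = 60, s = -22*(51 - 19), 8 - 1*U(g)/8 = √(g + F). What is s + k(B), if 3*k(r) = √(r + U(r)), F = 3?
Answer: -704 + 2*√(31 - 6*√7)/3 ≈ -701.41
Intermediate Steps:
U(g) = 64 - 8*√(3 + g) (U(g) = 64 - 8*√(g + 3) = 64 - 8*√(3 + g))
s = -704 (s = -22*32 = -704)
k(r) = √(64 + r - 8*√(3 + r))/3 (k(r) = √(r + (64 - 8*√(3 + r)))/3 = √(64 + r - 8*√(3 + r))/3)
s + k(B) = -704 + √(64 + 60 - 8*√(3 + 60))/3 = -704 + √(64 + 60 - 24*√7)/3 = -704 + √(124 - 24*√7)/3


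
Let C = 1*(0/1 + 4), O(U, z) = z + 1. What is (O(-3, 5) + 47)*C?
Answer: 212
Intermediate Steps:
O(U, z) = 1 + z
C = 4 (C = 1*(0*1 + 4) = 1*(0 + 4) = 1*4 = 4)
(O(-3, 5) + 47)*C = ((1 + 5) + 47)*4 = (6 + 47)*4 = 53*4 = 212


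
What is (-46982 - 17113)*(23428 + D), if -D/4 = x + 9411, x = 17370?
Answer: 5364495120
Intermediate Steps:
D = -107124 (D = -4*(17370 + 9411) = -4*26781 = -107124)
(-46982 - 17113)*(23428 + D) = (-46982 - 17113)*(23428 - 107124) = -64095*(-83696) = 5364495120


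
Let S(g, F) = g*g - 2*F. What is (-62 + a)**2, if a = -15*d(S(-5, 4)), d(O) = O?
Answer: 100489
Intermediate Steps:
S(g, F) = g**2 - 2*F
a = -255 (a = -15*((-5)**2 - 2*4) = -15*(25 - 8) = -15*17 = -255)
(-62 + a)**2 = (-62 - 255)**2 = (-317)**2 = 100489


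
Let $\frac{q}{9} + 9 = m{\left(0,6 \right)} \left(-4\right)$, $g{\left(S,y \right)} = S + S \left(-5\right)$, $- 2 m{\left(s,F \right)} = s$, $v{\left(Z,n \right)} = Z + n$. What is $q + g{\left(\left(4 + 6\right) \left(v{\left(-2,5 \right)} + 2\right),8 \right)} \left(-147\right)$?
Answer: $29319$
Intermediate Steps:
$m{\left(s,F \right)} = - \frac{s}{2}$
$g{\left(S,y \right)} = - 4 S$ ($g{\left(S,y \right)} = S - 5 S = - 4 S$)
$q = -81$ ($q = -81 + 9 \left(- \frac{1}{2}\right) 0 \left(-4\right) = -81 + 9 \cdot 0 \left(-4\right) = -81 + 9 \cdot 0 = -81 + 0 = -81$)
$q + g{\left(\left(4 + 6\right) \left(v{\left(-2,5 \right)} + 2\right),8 \right)} \left(-147\right) = -81 + - 4 \left(4 + 6\right) \left(\left(-2 + 5\right) + 2\right) \left(-147\right) = -81 + - 4 \cdot 10 \left(3 + 2\right) \left(-147\right) = -81 + - 4 \cdot 10 \cdot 5 \left(-147\right) = -81 + \left(-4\right) 50 \left(-147\right) = -81 - -29400 = -81 + 29400 = 29319$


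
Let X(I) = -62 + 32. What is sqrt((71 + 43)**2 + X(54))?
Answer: sqrt(12966) ≈ 113.87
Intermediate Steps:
X(I) = -30
sqrt((71 + 43)**2 + X(54)) = sqrt((71 + 43)**2 - 30) = sqrt(114**2 - 30) = sqrt(12996 - 30) = sqrt(12966)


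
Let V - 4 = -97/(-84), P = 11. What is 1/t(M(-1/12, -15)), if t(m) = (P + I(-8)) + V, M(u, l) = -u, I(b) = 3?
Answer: 84/1609 ≈ 0.052206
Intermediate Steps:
V = 433/84 (V = 4 - 97/(-84) = 4 - 97*(-1/84) = 4 + 97/84 = 433/84 ≈ 5.1548)
t(m) = 1609/84 (t(m) = (11 + 3) + 433/84 = 14 + 433/84 = 1609/84)
1/t(M(-1/12, -15)) = 1/(1609/84) = 84/1609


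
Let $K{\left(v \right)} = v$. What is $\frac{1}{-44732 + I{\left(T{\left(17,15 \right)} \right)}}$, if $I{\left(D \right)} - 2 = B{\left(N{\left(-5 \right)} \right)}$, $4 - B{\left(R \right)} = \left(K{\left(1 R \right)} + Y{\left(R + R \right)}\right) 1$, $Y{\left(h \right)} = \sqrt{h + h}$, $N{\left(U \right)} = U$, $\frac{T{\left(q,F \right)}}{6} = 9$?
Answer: $\frac{i}{- 44721 i + 2 \sqrt{5}} \approx -2.2361 \cdot 10^{-5} + 2.2361 \cdot 10^{-9} i$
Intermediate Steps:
$T{\left(q,F \right)} = 54$ ($T{\left(q,F \right)} = 6 \cdot 9 = 54$)
$Y{\left(h \right)} = \sqrt{2} \sqrt{h}$ ($Y{\left(h \right)} = \sqrt{2 h} = \sqrt{2} \sqrt{h}$)
$B{\left(R \right)} = 4 - R - 2 \sqrt{R}$ ($B{\left(R \right)} = 4 - \left(1 R + \sqrt{2} \sqrt{R + R}\right) 1 = 4 - \left(R + \sqrt{2} \sqrt{2 R}\right) 1 = 4 - \left(R + \sqrt{2} \sqrt{2} \sqrt{R}\right) 1 = 4 - \left(R + 2 \sqrt{R}\right) 1 = 4 - \left(R + 2 \sqrt{R}\right) = 4 - R - 2 \sqrt{R}$)
$I{\left(D \right)} = 11 - 2 i \sqrt{5}$ ($I{\left(D \right)} = 2 - \left(-9 + 2 i \sqrt{5}\right) = 2 + \left(4 + 5 - 2 i \sqrt{5}\right) = 2 + \left(9 - 2 i \sqrt{5}\right) = 11 - 2 i \sqrt{5}$)
$\frac{1}{-44732 + I{\left(T{\left(17,15 \right)} \right)}} = \frac{1}{-44732 + \left(11 - 2 i \sqrt{5}\right)} = \frac{1}{-44721 - 2 i \sqrt{5}}$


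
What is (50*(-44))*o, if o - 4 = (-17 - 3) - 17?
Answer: 72600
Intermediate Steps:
o = -33 (o = 4 + ((-17 - 3) - 17) = 4 + (-20 - 17) = 4 - 37 = -33)
(50*(-44))*o = (50*(-44))*(-33) = -2200*(-33) = 72600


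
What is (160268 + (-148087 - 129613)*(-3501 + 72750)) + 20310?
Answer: -19230266722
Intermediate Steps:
(160268 + (-148087 - 129613)*(-3501 + 72750)) + 20310 = (160268 - 277700*69249) + 20310 = (160268 - 19230447300) + 20310 = -19230287032 + 20310 = -19230266722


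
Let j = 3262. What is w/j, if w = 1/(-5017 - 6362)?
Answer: -1/37118298 ≈ -2.6941e-8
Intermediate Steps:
w = -1/11379 (w = 1/(-11379) = -1/11379 ≈ -8.7881e-5)
w/j = -1/11379/3262 = -1/11379*1/3262 = -1/37118298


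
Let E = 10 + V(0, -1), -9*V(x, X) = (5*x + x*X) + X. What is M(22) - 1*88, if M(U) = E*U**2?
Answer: 43252/9 ≈ 4805.8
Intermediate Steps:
V(x, X) = -5*x/9 - X/9 - X*x/9 (V(x, X) = -((5*x + x*X) + X)/9 = -((5*x + X*x) + X)/9 = -(X + 5*x + X*x)/9 = -5*x/9 - X/9 - X*x/9)
E = 91/9 (E = 10 + (-5/9*0 - 1/9*(-1) - 1/9*(-1)*0) = 10 + (0 + 1/9 + 0) = 10 + 1/9 = 91/9 ≈ 10.111)
M(U) = 91*U**2/9
M(22) - 1*88 = (91/9)*22**2 - 1*88 = (91/9)*484 - 88 = 44044/9 - 88 = 43252/9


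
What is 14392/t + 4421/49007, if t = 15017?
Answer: 771698901/735938119 ≈ 1.0486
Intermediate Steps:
14392/t + 4421/49007 = 14392/15017 + 4421/49007 = 771698901/735938119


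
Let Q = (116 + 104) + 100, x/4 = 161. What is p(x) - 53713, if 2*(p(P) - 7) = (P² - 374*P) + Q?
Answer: 33394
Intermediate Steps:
x = 644 (x = 4*161 = 644)
Q = 320 (Q = 220 + 100 = 320)
p(P) = 167 + P²/2 - 187*P (p(P) = 7 + ((P² - 374*P) + 320)/2 = 7 + (320 + P² - 374*P)/2 = 7 + (160 + P²/2 - 187*P) = 167 + P²/2 - 187*P)
p(x) - 53713 = (167 + (½)*644² - 187*644) - 53713 = (167 + (½)*414736 - 120428) - 53713 = (167 + 207368 - 120428) - 53713 = 87107 - 53713 = 33394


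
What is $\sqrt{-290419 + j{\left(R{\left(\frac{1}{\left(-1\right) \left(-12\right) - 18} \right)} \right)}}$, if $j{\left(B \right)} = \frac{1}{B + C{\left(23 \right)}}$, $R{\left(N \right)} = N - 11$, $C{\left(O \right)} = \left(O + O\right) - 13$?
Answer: $\frac{i \sqrt{4983879673}}{131} \approx 538.91 i$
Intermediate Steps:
$C{\left(O \right)} = -13 + 2 O$ ($C{\left(O \right)} = 2 O - 13 = -13 + 2 O$)
$R{\left(N \right)} = -11 + N$ ($R{\left(N \right)} = N - 11 = -11 + N$)
$j{\left(B \right)} = \frac{1}{33 + B}$ ($j{\left(B \right)} = \frac{1}{B + \left(-13 + 2 \cdot 23\right)} = \frac{1}{B + \left(-13 + 46\right)} = \frac{1}{B + 33} = \frac{1}{33 + B}$)
$\sqrt{-290419 + j{\left(R{\left(\frac{1}{\left(-1\right) \left(-12\right) - 18} \right)} \right)}} = \sqrt{-290419 + \frac{1}{33 - \left(11 - \frac{1}{\left(-1\right) \left(-12\right) - 18}\right)}} = \sqrt{-290419 + \frac{1}{33 - \left(11 - \frac{1}{12 - 18}\right)}} = \sqrt{-290419 + \frac{1}{33 - \left(11 - \frac{1}{-6}\right)}} = \sqrt{-290419 + \frac{1}{33 - \frac{67}{6}}} = \sqrt{-290419 + \frac{1}{\frac{131}{6}}} = \sqrt{-290419 + \frac{6}{131}} = \sqrt{- \frac{38044883}{131}} = \frac{i \sqrt{4983879673}}{131}$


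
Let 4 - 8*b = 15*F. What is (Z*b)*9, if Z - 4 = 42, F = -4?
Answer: 3312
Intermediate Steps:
Z = 46 (Z = 4 + 42 = 46)
b = 8 (b = 1/2 - 15*(-4)/8 = 1/2 - 1/8*(-60) = 1/2 + 15/2 = 8)
(Z*b)*9 = (46*8)*9 = 368*9 = 3312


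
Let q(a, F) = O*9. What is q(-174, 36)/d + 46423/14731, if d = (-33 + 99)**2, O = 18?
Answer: 11366945/3564902 ≈ 3.1886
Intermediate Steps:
q(a, F) = 162 (q(a, F) = 18*9 = 162)
d = 4356 (d = 66**2 = 4356)
q(-174, 36)/d + 46423/14731 = 162/4356 + 46423/14731 = 162*(1/4356) + 46423*(1/14731) = 9/242 + 46423/14731 = 11366945/3564902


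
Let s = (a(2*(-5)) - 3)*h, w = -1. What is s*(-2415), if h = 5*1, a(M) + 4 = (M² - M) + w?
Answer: -1231650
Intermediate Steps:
a(M) = -5 + M² - M (a(M) = -4 + ((M² - M) - 1) = -4 + (-1 + M² - M) = -5 + M² - M)
h = 5
s = 510 (s = ((-5 + (2*(-5))² - 2*(-5)) - 3)*5 = ((-5 + (-10)² - 1*(-10)) - 3)*5 = ((-5 + 100 + 10) - 3)*5 = (105 - 3)*5 = 102*5 = 510)
s*(-2415) = 510*(-2415) = -1231650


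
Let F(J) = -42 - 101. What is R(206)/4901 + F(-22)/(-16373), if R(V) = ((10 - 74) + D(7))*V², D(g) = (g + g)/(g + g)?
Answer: -43771990721/80244073 ≈ -545.49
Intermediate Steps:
D(g) = 1 (D(g) = (2*g)/((2*g)) = (2*g)*(1/(2*g)) = 1)
F(J) = -143
R(V) = -63*V² (R(V) = ((10 - 74) + 1)*V² = (-64 + 1)*V² = -63*V²)
R(206)/4901 + F(-22)/(-16373) = -63*206²/4901 - 143/(-16373) = -63*42436*(1/4901) - 143*(-1/16373) = -2673468*1/4901 + 143/16373 = -2673468/4901 + 143/16373 = -43771990721/80244073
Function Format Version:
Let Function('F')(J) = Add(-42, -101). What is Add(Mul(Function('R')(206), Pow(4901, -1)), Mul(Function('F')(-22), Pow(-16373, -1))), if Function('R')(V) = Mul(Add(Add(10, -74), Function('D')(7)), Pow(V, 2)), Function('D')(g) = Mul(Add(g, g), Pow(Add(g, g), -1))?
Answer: Rational(-43771990721, 80244073) ≈ -545.49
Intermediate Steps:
Function('D')(g) = 1 (Function('D')(g) = Mul(Mul(2, g), Pow(Mul(2, g), -1)) = Mul(Mul(2, g), Mul(Rational(1, 2), Pow(g, -1))) = 1)
Function('F')(J) = -143
Function('R')(V) = Mul(-63, Pow(V, 2)) (Function('R')(V) = Mul(Add(Add(10, -74), 1), Pow(V, 2)) = Mul(Add(-64, 1), Pow(V, 2)) = Mul(-63, Pow(V, 2)))
Add(Mul(Function('R')(206), Pow(4901, -1)), Mul(Function('F')(-22), Pow(-16373, -1))) = Add(Mul(Mul(-63, Pow(206, 2)), Pow(4901, -1)), Mul(-143, Pow(-16373, -1))) = Add(Mul(Mul(-63, 42436), Rational(1, 4901)), Mul(-143, Rational(-1, 16373))) = Add(Mul(-2673468, Rational(1, 4901)), Rational(143, 16373)) = Add(Rational(-2673468, 4901), Rational(143, 16373)) = Rational(-43771990721, 80244073)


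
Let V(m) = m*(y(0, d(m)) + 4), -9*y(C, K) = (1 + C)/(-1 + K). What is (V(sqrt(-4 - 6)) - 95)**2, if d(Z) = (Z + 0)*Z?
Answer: 86877935/9801 - 75430*I*sqrt(10)/99 ≈ 8864.2 - 2409.4*I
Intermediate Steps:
d(Z) = Z**2 (d(Z) = Z*Z = Z**2)
y(C, K) = -(1 + C)/(9*(-1 + K))
V(m) = m*(4 - 1/(9*(-1 + m**2))) (V(m) = m*((-1 - 1*0)/(9*(-1 + m**2)) + 4) = m*((-1 + 0)/(9*(-1 + m**2)) + 4) = m*((1/9)*(-1)/(-1 + m**2) + 4) = m*(-1/(9*(-1 + m**2)) + 4) = m*(4 - 1/(9*(-1 + m**2))))
(V(sqrt(-4 - 6)) - 95)**2 = (sqrt(-4 - 6)*(-37 + 36*(sqrt(-4 - 6))**2)/(9*(-1 + (sqrt(-4 - 6))**2)) - 95)**2 = (sqrt(-10)*(-37 + 36*(sqrt(-10))**2)/(9*(-1 + (sqrt(-10))**2)) - 95)**2 = ((I*sqrt(10))*(-37 + 36*(I*sqrt(10))**2)/(9*(-1 + (I*sqrt(10))**2)) - 95)**2 = ((I*sqrt(10))*(-37 + 36*(-10))/(9*(-1 - 10)) - 95)**2 = ((1/9)*(I*sqrt(10))*(-37 - 360)/(-11) - 95)**2 = ((1/9)*(I*sqrt(10))*(-1/11)*(-397) - 95)**2 = (397*I*sqrt(10)/99 - 95)**2 = (-95 + 397*I*sqrt(10)/99)**2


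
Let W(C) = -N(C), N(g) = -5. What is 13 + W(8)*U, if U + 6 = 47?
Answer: 218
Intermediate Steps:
U = 41 (U = -6 + 47 = 41)
W(C) = 5 (W(C) = -1*(-5) = 5)
13 + W(8)*U = 13 + 5*41 = 13 + 205 = 218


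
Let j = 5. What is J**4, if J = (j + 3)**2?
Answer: 16777216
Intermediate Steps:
J = 64 (J = (5 + 3)**2 = 8**2 = 64)
J**4 = 64**4 = 16777216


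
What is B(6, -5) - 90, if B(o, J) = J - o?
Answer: -101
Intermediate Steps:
B(6, -5) - 90 = (-5 - 1*6) - 90 = (-5 - 6) - 90 = -11 - 90 = -101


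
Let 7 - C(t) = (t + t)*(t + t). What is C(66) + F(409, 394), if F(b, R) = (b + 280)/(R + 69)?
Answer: -8063382/463 ≈ -17416.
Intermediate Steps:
C(t) = 7 - 4*t² (C(t) = 7 - (t + t)*(t + t) = 7 - 2*t*2*t = 7 - 4*t²)
F(b, R) = (280 + b)/(69 + R)
C(66) + F(409, 394) = (7 - 4*66²) + (280 + 409)/(69 + 394) = (7 - 4*4356) + 689/463 = (7 - 17424) + (1/463)*689 = -17417 + 689/463 = -8063382/463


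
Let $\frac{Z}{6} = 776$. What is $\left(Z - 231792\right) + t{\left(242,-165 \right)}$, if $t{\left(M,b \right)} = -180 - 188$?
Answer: $-227504$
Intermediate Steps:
$t{\left(M,b \right)} = -368$
$Z = 4656$ ($Z = 6 \cdot 776 = 4656$)
$\left(Z - 231792\right) + t{\left(242,-165 \right)} = \left(4656 - 231792\right) - 368 = -227136 - 368 = -227504$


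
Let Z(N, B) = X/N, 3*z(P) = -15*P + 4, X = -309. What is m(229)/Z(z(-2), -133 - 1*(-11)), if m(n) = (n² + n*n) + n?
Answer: -397086/103 ≈ -3855.2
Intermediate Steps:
m(n) = n + 2*n² (m(n) = (n² + n²) + n = 2*n² + n = n + 2*n²)
z(P) = 4/3 - 5*P (z(P) = (-15*P + 4)/3 = (4 - 15*P)/3 = 4/3 - 5*P)
Z(N, B) = -309/N
m(229)/Z(z(-2), -133 - 1*(-11)) = (229*(1 + 2*229))/((-309/(4/3 - 5*(-2)))) = (229*(1 + 458))/((-309/(4/3 + 10))) = (229*459)/((-309/34/3)) = 105111/((-309*3/34)) = 105111/(-927/34) = 105111*(-34/927) = -397086/103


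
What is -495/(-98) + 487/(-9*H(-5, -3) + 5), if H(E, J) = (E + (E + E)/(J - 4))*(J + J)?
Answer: 316843/128870 ≈ 2.4586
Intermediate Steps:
H(E, J) = 2*J*(E + 2*E/(-4 + J)) (H(E, J) = (E + (2*E)/(-4 + J))*(2*J) = (E + 2*E/(-4 + J))*(2*J) = 2*J*(E + 2*E/(-4 + J)))
-495/(-98) + 487/(-9*H(-5, -3) + 5) = -495/(-98) + 487/(-18*(-5)*(-3)*(-2 - 3)/(-4 - 3) + 5) = -495*(-1/98) + 487/(-18*(-5)*(-3)*(-5)/(-7) + 5) = 495/98 + 487/(-18*(-5)*(-3)*(-1)*(-5)/7 + 5) = 495/98 + 487/(-9*150/7 + 5) = 495/98 + 487/(-1350/7 + 5) = 495/98 + 487/(-1315/7) = 495/98 + 487*(-7/1315) = 495/98 - 3409/1315 = 316843/128870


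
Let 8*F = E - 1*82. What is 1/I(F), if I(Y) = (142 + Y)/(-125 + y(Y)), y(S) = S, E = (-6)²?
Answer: -523/545 ≈ -0.95963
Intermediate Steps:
E = 36
F = -23/4 (F = (36 - 1*82)/8 = (36 - 82)/8 = (⅛)*(-46) = -23/4 ≈ -5.7500)
I(Y) = (142 + Y)/(-125 + Y)
1/I(F) = 1/((142 - 23/4)/(-125 - 23/4)) = 1/((545/4)/(-523/4)) = 1/(-4/523*545/4) = 1/(-545/523) = -523/545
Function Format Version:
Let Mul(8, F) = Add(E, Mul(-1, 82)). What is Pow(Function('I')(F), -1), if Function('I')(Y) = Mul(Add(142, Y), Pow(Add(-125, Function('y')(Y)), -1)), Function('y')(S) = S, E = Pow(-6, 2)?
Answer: Rational(-523, 545) ≈ -0.95963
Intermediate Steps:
E = 36
F = Rational(-23, 4) (F = Mul(Rational(1, 8), Add(36, Mul(-1, 82))) = Mul(Rational(1, 8), Add(36, -82)) = Mul(Rational(1, 8), -46) = Rational(-23, 4) ≈ -5.7500)
Function('I')(Y) = Mul(Pow(Add(-125, Y), -1), Add(142, Y)) (Function('I')(Y) = Mul(Add(142, Y), Pow(Add(-125, Y), -1)) = Mul(Pow(Add(-125, Y), -1), Add(142, Y)))
Pow(Function('I')(F), -1) = Pow(Mul(Pow(Add(-125, Rational(-23, 4)), -1), Add(142, Rational(-23, 4))), -1) = Pow(Mul(Pow(Rational(-523, 4), -1), Rational(545, 4)), -1) = Pow(Mul(Rational(-4, 523), Rational(545, 4)), -1) = Pow(Rational(-545, 523), -1) = Rational(-523, 545)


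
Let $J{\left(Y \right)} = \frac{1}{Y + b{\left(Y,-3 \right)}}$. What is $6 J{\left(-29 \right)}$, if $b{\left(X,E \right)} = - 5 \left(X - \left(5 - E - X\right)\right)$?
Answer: $\frac{6}{301} \approx 0.019934$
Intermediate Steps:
$b{\left(X,E \right)} = 25 - 10 X - 5 E$ ($b{\left(X,E \right)} = - 5 \left(X - \left(5 - E - X\right)\right) = - 5 \left(X + \left(-5 + E + X\right)\right) = - 5 \left(-5 + E + 2 X\right) = 25 - 10 X - 5 E$)
$J{\left(Y \right)} = \frac{1}{40 - 9 Y}$ ($J{\left(Y \right)} = \frac{1}{Y - \left(-40 + 10 Y\right)} = \frac{1}{40 - 9 Y}$)
$6 J{\left(-29 \right)} = 6 \left(- \frac{1}{-40 + 9 \left(-29\right)}\right) = 6 \left(- \frac{1}{-40 - 261}\right) = 6 \left(- \frac{1}{-301}\right) = 6 \left(\left(-1\right) \left(- \frac{1}{301}\right)\right) = 6 \cdot \frac{1}{301} = \frac{6}{301}$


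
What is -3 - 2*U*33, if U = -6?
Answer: 393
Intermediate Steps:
-3 - 2*U*33 = -3 - 2*(-6)*33 = -3 + 12*33 = -3 + 396 = 393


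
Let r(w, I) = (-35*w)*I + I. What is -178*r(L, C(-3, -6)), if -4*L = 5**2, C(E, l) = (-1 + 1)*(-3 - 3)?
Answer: 0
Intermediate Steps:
C(E, l) = 0 (C(E, l) = 0*(-6) = 0)
L = -25/4 (L = -1/4*5**2 = -1/4*25 = -25/4 ≈ -6.2500)
r(w, I) = I - 35*I*w (r(w, I) = -35*I*w + I = I - 35*I*w)
-178*r(L, C(-3, -6)) = -0*(1 - 35*(-25/4)) = -0*(1 + 875/4) = -0*879/4 = -178*0 = 0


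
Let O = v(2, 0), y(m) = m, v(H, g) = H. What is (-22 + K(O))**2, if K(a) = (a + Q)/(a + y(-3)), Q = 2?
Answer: 676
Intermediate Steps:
O = 2
K(a) = (2 + a)/(-3 + a) (K(a) = (a + 2)/(a - 3) = (2 + a)/(-3 + a))
(-22 + K(O))**2 = (-22 + (2 + 2)/(-3 + 2))**2 = (-22 + 4/(-1))**2 = (-22 - 1*4)**2 = (-22 - 4)**2 = (-26)**2 = 676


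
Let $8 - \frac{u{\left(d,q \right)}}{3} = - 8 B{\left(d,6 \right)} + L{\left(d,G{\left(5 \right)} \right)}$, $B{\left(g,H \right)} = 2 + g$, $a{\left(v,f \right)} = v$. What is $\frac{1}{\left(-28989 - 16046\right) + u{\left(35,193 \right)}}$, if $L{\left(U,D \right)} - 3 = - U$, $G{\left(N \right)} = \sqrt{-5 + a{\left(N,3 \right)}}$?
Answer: $- \frac{1}{44027} \approx -2.2713 \cdot 10^{-5}$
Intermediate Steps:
$G{\left(N \right)} = \sqrt{-5 + N}$
$L{\left(U,D \right)} = 3 - U$
$u{\left(d,q \right)} = 63 + 27 d$ ($u{\left(d,q \right)} = 24 - 3 \left(- 8 \left(2 + d\right) - \left(-3 + d\right)\right) = 24 - 3 \left(\left(-16 - 8 d\right) - \left(-3 + d\right)\right) = 24 - 3 \left(-13 - 9 d\right) = 24 + \left(39 + 27 d\right) = 63 + 27 d$)
$\frac{1}{\left(-28989 - 16046\right) + u{\left(35,193 \right)}} = \frac{1}{\left(-28989 - 16046\right) + \left(63 + 27 \cdot 35\right)} = \frac{1}{-45035 + \left(63 + 945\right)} = \frac{1}{-45035 + 1008} = \frac{1}{-44027} = - \frac{1}{44027}$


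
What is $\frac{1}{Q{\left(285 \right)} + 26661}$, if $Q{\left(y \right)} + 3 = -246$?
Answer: $\frac{1}{26412} \approx 3.7862 \cdot 10^{-5}$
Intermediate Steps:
$Q{\left(y \right)} = -249$ ($Q{\left(y \right)} = -3 - 246 = -249$)
$\frac{1}{Q{\left(285 \right)} + 26661} = \frac{1}{-249 + 26661} = \frac{1}{26412}$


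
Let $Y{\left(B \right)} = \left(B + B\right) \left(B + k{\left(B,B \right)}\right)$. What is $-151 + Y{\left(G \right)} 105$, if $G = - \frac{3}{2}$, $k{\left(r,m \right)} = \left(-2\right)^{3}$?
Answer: $\frac{5683}{2} \approx 2841.5$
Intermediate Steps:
$k{\left(r,m \right)} = -8$
$G = - \frac{3}{2}$ ($G = \left(-3\right) \frac{1}{2} = - \frac{3}{2} \approx -1.5$)
$Y{\left(B \right)} = 2 B \left(-8 + B\right)$ ($Y{\left(B \right)} = \left(B + B\right) \left(B - 8\right) = 2 B \left(-8 + B\right)$)
$-151 + Y{\left(G \right)} 105 = -151 + 2 \left(- \frac{3}{2}\right) \left(-8 - \frac{3}{2}\right) 105 = -151 + 2 \left(- \frac{3}{2}\right) \left(- \frac{19}{2}\right) 105 = -151 + \frac{57}{2} \cdot 105 = -151 + \frac{5985}{2} = \frac{5683}{2}$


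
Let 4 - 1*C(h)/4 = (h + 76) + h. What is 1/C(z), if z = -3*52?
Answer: 1/960 ≈ 0.0010417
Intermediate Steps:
z = -156
C(h) = -288 - 8*h (C(h) = 16 - 4*((h + 76) + h) = 16 - 4*((76 + h) + h) = 16 - 4*(76 + 2*h) = 16 + (-304 - 8*h) = -288 - 8*h)
1/C(z) = 1/(-288 - 8*(-156)) = 1/(-288 + 1248) = 1/960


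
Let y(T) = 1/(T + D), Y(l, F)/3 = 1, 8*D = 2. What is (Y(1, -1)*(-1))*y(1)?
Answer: -12/5 ≈ -2.4000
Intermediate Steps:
D = ¼ (D = (⅛)*2 = ¼ ≈ 0.25000)
Y(l, F) = 3 (Y(l, F) = 3*1 = 3)
y(T) = 1/(¼ + T) (y(T) = 1/(T + ¼) = 1/(¼ + T))
(Y(1, -1)*(-1))*y(1) = (3*(-1))*(4/(1 + 4*1)) = -12/(1 + 4) = -12/5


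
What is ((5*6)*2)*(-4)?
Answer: -240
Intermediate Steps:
((5*6)*2)*(-4) = (30*2)*(-4) = 60*(-4) = -240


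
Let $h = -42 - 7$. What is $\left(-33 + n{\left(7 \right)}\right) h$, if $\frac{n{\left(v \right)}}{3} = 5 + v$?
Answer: $-147$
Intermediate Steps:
$h = -49$ ($h = -42 - 7 = -49$)
$n{\left(v \right)} = 15 + 3 v$ ($n{\left(v \right)} = 3 \left(5 + v\right) = 15 + 3 v$)
$\left(-33 + n{\left(7 \right)}\right) h = \left(-33 + \left(15 + 3 \cdot 7\right)\right) \left(-49\right) = \left(-33 + \left(15 + 21\right)\right) \left(-49\right) = \left(-33 + 36\right) \left(-49\right) = 3 \left(-49\right) = -147$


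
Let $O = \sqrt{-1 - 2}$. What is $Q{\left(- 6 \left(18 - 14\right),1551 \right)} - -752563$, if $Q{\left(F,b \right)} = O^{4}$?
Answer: $752572$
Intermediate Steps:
$O = i \sqrt{3}$ ($O = \sqrt{-3} = i \sqrt{3} \approx 1.732 i$)
$Q{\left(F,b \right)} = 9$ ($Q{\left(F,b \right)} = \left(i \sqrt{3}\right)^{4} = 9$)
$Q{\left(- 6 \left(18 - 14\right),1551 \right)} - -752563 = 9 - -752563 = 9 + 752563 = 752572$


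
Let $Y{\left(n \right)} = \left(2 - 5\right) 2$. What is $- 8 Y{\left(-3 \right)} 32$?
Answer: $1536$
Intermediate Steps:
$Y{\left(n \right)} = -6$ ($Y{\left(n \right)} = \left(2 - 5\right) 2 = \left(-3\right) 2 = -6$)
$- 8 Y{\left(-3 \right)} 32 = \left(-8\right) \left(-6\right) 32 = 48 \cdot 32 = 1536$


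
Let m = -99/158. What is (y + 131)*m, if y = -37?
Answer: -4653/79 ≈ -58.899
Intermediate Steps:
m = -99/158 (m = -99*1/158 = -99/158 ≈ -0.62658)
(y + 131)*m = (-37 + 131)*(-99/158) = 94*(-99/158) = -4653/79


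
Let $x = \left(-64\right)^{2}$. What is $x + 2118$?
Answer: $6214$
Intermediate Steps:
$x = 4096$
$x + 2118 = 4096 + 2118 = 6214$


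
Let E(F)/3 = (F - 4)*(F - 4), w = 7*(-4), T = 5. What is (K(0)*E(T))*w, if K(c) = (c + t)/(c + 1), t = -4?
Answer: 336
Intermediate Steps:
K(c) = (-4 + c)/(1 + c) (K(c) = (c - 4)/(c + 1) = (-4 + c)/(1 + c))
w = -28
E(F) = 3*(-4 + F)² (E(F) = 3*((F - 4)*(F - 4)) = 3*((-4 + F)*(-4 + F)) = 3*(-4 + F)²)
(K(0)*E(T))*w = (((-4 + 0)/(1 + 0))*(3*(-4 + 5)²))*(-28) = ((-4/1)*(3*1²))*(-28) = ((1*(-4))*(3*1))*(-28) = -4*3*(-28) = -12*(-28) = 336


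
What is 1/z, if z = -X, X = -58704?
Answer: 1/58704 ≈ 1.7035e-5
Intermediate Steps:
z = 58704 (z = -1*(-58704) = 58704)
1/z = 1/58704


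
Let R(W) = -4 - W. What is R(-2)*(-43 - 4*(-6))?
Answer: 38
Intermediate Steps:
R(-2)*(-43 - 4*(-6)) = (-4 - 1*(-2))*(-43 - 4*(-6)) = (-4 + 2)*(-43 + 24) = -2*(-19) = 38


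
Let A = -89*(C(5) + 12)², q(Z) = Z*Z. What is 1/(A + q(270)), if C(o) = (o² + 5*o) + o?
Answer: -1/326621 ≈ -3.0617e-6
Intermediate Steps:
q(Z) = Z²
C(o) = o² + 6*o
A = -399521 (A = -89*(5*(6 + 5) + 12)² = -89*(5*11 + 12)² = -89*(55 + 12)² = -89*67² = -89*4489 = -399521)
1/(A + q(270)) = 1/(-399521 + 270²) = 1/(-399521 + 72900) = 1/(-326621) = -1/326621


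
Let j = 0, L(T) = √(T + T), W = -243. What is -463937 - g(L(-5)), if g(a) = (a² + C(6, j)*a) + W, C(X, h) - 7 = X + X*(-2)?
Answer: -463684 - I*√10 ≈ -4.6368e+5 - 3.1623*I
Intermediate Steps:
L(T) = √2*√T (L(T) = √(2*T) = √2*√T)
C(X, h) = 7 - X (C(X, h) = 7 + (X + X*(-2)) = 7 + (X - 2*X) = 7 - X)
g(a) = -243 + a + a² (g(a) = (a² + (7 - 1*6)*a) - 243 = (a² + (7 - 6)*a) - 243 = (a² + 1*a) - 243 = (a² + a) - 243 = (a + a²) - 243 = -243 + a + a²)
-463937 - g(L(-5)) = -463937 - (-243 + √2*√(-5) + (√2*√(-5))²) = -463937 - (-243 + √2*(I*√5) + (√2*(I*√5))²) = -463937 - (-243 + I*√10 + (I*√10)²) = -463937 - (-243 + I*√10 - 10) = -463937 - (-253 + I*√10) = -463937 + (253 - I*√10) = -463684 - I*√10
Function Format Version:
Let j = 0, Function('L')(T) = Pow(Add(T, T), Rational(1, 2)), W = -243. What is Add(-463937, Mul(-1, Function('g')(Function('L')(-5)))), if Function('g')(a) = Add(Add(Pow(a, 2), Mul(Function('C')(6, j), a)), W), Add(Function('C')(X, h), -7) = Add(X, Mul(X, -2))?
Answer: Add(-463684, Mul(-1, I, Pow(10, Rational(1, 2)))) ≈ Add(-4.6368e+5, Mul(-3.1623, I))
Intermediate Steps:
Function('L')(T) = Mul(Pow(2, Rational(1, 2)), Pow(T, Rational(1, 2))) (Function('L')(T) = Pow(Mul(2, T), Rational(1, 2)) = Mul(Pow(2, Rational(1, 2)), Pow(T, Rational(1, 2))))
Function('C')(X, h) = Add(7, Mul(-1, X)) (Function('C')(X, h) = Add(7, Add(X, Mul(X, -2))) = Add(7, Add(X, Mul(-2, X))) = Add(7, Mul(-1, X)))
Function('g')(a) = Add(-243, a, Pow(a, 2)) (Function('g')(a) = Add(Add(Pow(a, 2), Mul(Add(7, Mul(-1, 6)), a)), -243) = Add(Add(Pow(a, 2), Mul(Add(7, -6), a)), -243) = Add(Add(Pow(a, 2), Mul(1, a)), -243) = Add(Add(Pow(a, 2), a), -243) = Add(Add(a, Pow(a, 2)), -243) = Add(-243, a, Pow(a, 2)))
Add(-463937, Mul(-1, Function('g')(Function('L')(-5)))) = Add(-463937, Mul(-1, Add(-243, Mul(Pow(2, Rational(1, 2)), Pow(-5, Rational(1, 2))), Pow(Mul(Pow(2, Rational(1, 2)), Pow(-5, Rational(1, 2))), 2)))) = Add(-463937, Mul(-1, Add(-243, Mul(Pow(2, Rational(1, 2)), Mul(I, Pow(5, Rational(1, 2)))), Pow(Mul(Pow(2, Rational(1, 2)), Mul(I, Pow(5, Rational(1, 2)))), 2)))) = Add(-463937, Mul(-1, Add(-243, Mul(I, Pow(10, Rational(1, 2))), Pow(Mul(I, Pow(10, Rational(1, 2))), 2)))) = Add(-463937, Mul(-1, Add(-243, Mul(I, Pow(10, Rational(1, 2))), -10))) = Add(-463937, Mul(-1, Add(-253, Mul(I, Pow(10, Rational(1, 2)))))) = Add(-463937, Add(253, Mul(-1, I, Pow(10, Rational(1, 2))))) = Add(-463684, Mul(-1, I, Pow(10, Rational(1, 2))))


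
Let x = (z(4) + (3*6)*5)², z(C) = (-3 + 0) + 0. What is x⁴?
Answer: 3282116715437121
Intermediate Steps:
z(C) = -3 (z(C) = -3 + 0 = -3)
x = 7569 (x = (-3 + (3*6)*5)² = (-3 + 18*5)² = (-3 + 90)² = 87² = 7569)
x⁴ = 7569⁴ = 3282116715437121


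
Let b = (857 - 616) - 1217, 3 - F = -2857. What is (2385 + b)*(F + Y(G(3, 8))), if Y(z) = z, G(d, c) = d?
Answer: 4033967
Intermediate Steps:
F = 2860 (F = 3 - 1*(-2857) = 3 + 2857 = 2860)
b = -976 (b = 241 - 1217 = -976)
(2385 + b)*(F + Y(G(3, 8))) = (2385 - 976)*(2860 + 3) = 1409*2863 = 4033967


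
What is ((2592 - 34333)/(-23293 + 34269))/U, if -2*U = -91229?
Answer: -31741/500664752 ≈ -6.3398e-5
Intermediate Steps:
U = 91229/2 (U = -1/2*(-91229) = 91229/2 ≈ 45615.)
((2592 - 34333)/(-23293 + 34269))/U = ((2592 - 34333)/(-23293 + 34269))/(91229/2) = -31741/10976*(2/91229) = -31741*1/10976*(2/91229) = -31741/10976*2/91229 = -31741/500664752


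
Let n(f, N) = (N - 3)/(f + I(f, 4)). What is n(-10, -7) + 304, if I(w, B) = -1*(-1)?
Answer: 2746/9 ≈ 305.11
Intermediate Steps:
I(w, B) = 1
n(f, N) = (-3 + N)/(1 + f) (n(f, N) = (N - 3)/(f + 1) = (-3 + N)/(1 + f))
n(-10, -7) + 304 = (-3 - 7)/(1 - 10) + 304 = -10/(-9) + 304 = -⅑*(-10) + 304 = 10/9 + 304 = 2746/9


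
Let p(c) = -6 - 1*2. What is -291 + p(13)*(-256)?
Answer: 1757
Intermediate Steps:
p(c) = -8 (p(c) = -6 - 2 = -8)
-291 + p(13)*(-256) = -291 - 8*(-256) = -291 + 2048 = 1757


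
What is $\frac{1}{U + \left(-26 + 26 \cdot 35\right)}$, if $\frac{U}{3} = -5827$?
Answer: $- \frac{1}{16597} \approx -6.0252 \cdot 10^{-5}$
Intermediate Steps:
$U = -17481$ ($U = 3 \left(-5827\right) = -17481$)
$\frac{1}{U + \left(-26 + 26 \cdot 35\right)} = \frac{1}{-17481 + \left(-26 + 26 \cdot 35\right)} = \frac{1}{-17481 + \left(-26 + 910\right)} = \frac{1}{-17481 + 884} = \frac{1}{-16597} = - \frac{1}{16597}$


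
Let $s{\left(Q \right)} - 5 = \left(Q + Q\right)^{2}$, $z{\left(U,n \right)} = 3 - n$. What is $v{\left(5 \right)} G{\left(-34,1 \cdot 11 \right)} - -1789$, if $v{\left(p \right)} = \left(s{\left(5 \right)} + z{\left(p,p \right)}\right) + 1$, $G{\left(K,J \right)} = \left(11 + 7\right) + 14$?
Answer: $5117$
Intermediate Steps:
$G{\left(K,J \right)} = 32$ ($G{\left(K,J \right)} = 18 + 14 = 32$)
$s{\left(Q \right)} = 5 + 4 Q^{2}$ ($s{\left(Q \right)} = 5 + \left(Q + Q\right)^{2} = 5 + \left(2 Q\right)^{2} = 5 + 4 Q^{2}$)
$v{\left(p \right)} = 109 - p$ ($v{\left(p \right)} = \left(\left(5 + 4 \cdot 5^{2}\right) - \left(-3 + p\right)\right) + 1 = \left(\left(5 + 4 \cdot 25\right) - \left(-3 + p\right)\right) + 1 = \left(\left(5 + 100\right) - \left(-3 + p\right)\right) + 1 = \left(105 - \left(-3 + p\right)\right) + 1 = \left(108 - p\right) + 1 = 109 - p$)
$v{\left(5 \right)} G{\left(-34,1 \cdot 11 \right)} - -1789 = \left(109 - 5\right) 32 - -1789 = \left(109 - 5\right) 32 + 1789 = 104 \cdot 32 + 1789 = 3328 + 1789 = 5117$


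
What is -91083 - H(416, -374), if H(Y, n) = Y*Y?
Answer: -264139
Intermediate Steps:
H(Y, n) = Y²
-91083 - H(416, -374) = -91083 - 1*416² = -91083 - 1*173056 = -91083 - 173056 = -264139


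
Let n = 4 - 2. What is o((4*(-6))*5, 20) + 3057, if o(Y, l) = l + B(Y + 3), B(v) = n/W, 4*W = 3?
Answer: 9239/3 ≈ 3079.7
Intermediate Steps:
W = ¾ (W = (¼)*3 = ¾ ≈ 0.75000)
n = 2
B(v) = 8/3 (B(v) = 2/(¾) = 2*(4/3) = 8/3)
o(Y, l) = 8/3 + l (o(Y, l) = l + 8/3 = 8/3 + l)
o((4*(-6))*5, 20) + 3057 = (8/3 + 20) + 3057 = 68/3 + 3057 = 9239/3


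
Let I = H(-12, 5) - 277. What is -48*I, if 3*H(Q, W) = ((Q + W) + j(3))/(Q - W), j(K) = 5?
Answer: 226000/17 ≈ 13294.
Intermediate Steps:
H(Q, W) = (5 + Q + W)/(3*(Q - W)) (H(Q, W) = (((Q + W) + 5)/(Q - W))/3 = ((5 + Q + W)/(Q - W))/3 = (5 + Q + W)/(3*(Q - W)))
I = -14125/51 (I = (5 - 12 + 5)/(3*(-12 - 1*5)) - 277 = (1/3)*(-2)/(-12 - 5) - 277 = (1/3)*(-2)/(-17) - 277 = (1/3)*(-1/17)*(-2) - 277 = 2/51 - 277 = -14125/51 ≈ -276.96)
-48*I = -48*(-14125/51) = 226000/17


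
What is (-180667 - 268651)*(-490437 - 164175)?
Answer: 294128954616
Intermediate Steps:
(-180667 - 268651)*(-490437 - 164175) = -449318*(-654612) = 294128954616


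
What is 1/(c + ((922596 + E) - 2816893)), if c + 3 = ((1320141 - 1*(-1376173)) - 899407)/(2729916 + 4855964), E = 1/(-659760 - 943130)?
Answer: -243186623864/460668363980841693 ≈ -5.2790e-7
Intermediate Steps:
E = -1/1602890 (E = 1/(-1602890) = -1/1602890 ≈ -6.2387e-7)
c = -20960733/7585880 (c = -3 + ((1320141 - 1*(-1376173)) - 899407)/(2729916 + 4855964) = -3 + ((1320141 + 1376173) - 899407)/7585880 = -3 + (2696314 - 899407)*(1/7585880) = -3 + 1796907*(1/7585880) = -3 + 1796907/7585880 = -20960733/7585880 ≈ -2.7631)
1/(c + ((922596 + E) - 2816893)) = 1/(-20960733/7585880 + ((922596 - 1/1602890) - 2816893)) = 1/(-20960733/7585880 + (1478819902439/1602890 - 2816893)) = 1/(-20960733/7585880 - 3036349718331/1602890) = 1/(-460668363980841693/243186623864) = -243186623864/460668363980841693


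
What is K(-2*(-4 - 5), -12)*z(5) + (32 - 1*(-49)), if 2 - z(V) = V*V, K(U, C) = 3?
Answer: 12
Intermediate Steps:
z(V) = 2 - V² (z(V) = 2 - V*V = 2 - V²)
K(-2*(-4 - 5), -12)*z(5) + (32 - 1*(-49)) = 3*(2 - 1*5²) + (32 - 1*(-49)) = 3*(2 - 1*25) + (32 + 49) = 3*(2 - 25) + 81 = 3*(-23) + 81 = -69 + 81 = 12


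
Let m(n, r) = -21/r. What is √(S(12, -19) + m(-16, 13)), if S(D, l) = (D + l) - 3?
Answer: I*√1963/13 ≈ 3.4081*I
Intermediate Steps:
S(D, l) = -3 + D + l
√(S(12, -19) + m(-16, 13)) = √((-3 + 12 - 19) - 21/13) = √(-10 - 21*1/13) = √(-10 - 21/13) = √(-151/13) = I*√1963/13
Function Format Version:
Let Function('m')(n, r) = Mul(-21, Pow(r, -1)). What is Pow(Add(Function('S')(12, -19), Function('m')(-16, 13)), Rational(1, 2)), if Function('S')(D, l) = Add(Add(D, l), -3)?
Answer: Mul(Rational(1, 13), I, Pow(1963, Rational(1, 2))) ≈ Mul(3.4081, I)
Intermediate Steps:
Function('S')(D, l) = Add(-3, D, l)
Pow(Add(Function('S')(12, -19), Function('m')(-16, 13)), Rational(1, 2)) = Pow(Add(Add(-3, 12, -19), Mul(-21, Pow(13, -1))), Rational(1, 2)) = Pow(Add(-10, Mul(-21, Rational(1, 13))), Rational(1, 2)) = Pow(Add(-10, Rational(-21, 13)), Rational(1, 2)) = Pow(Rational(-151, 13), Rational(1, 2)) = Mul(Rational(1, 13), I, Pow(1963, Rational(1, 2)))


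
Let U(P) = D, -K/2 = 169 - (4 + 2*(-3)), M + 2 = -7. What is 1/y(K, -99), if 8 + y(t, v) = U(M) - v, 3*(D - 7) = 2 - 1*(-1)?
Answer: 1/99 ≈ 0.010101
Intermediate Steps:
M = -9 (M = -2 - 7 = -9)
D = 8 (D = 7 + (2 - 1*(-1))/3 = 7 + (2 + 1)/3 = 7 + (⅓)*3 = 7 + 1 = 8)
K = -342 (K = -2*(169 - (4 + 2*(-3))) = -2*(169 - (4 - 6)) = -2*(169 - 1*(-2)) = -2*(169 + 2) = -2*171 = -342)
U(P) = 8
y(t, v) = -v (y(t, v) = -8 + (8 - v) = -v)
1/y(K, -99) = 1/(-1*(-99)) = 1/99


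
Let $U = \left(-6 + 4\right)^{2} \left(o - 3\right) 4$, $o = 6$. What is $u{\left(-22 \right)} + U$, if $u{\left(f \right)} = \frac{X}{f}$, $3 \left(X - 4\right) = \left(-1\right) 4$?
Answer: $\frac{1580}{33} \approx 47.879$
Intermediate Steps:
$X = \frac{8}{3}$ ($X = 4 + \frac{\left(-1\right) 4}{3} = 4 + \frac{1}{3} \left(-4\right) = 4 - \frac{4}{3} = \frac{8}{3} \approx 2.6667$)
$u{\left(f \right)} = \frac{8}{3 f}$
$U = 48$ ($U = \left(-6 + 4\right)^{2} \left(6 - 3\right) 4 = \left(-2\right)^{2} \cdot 3 \cdot 4 = 4 \cdot 12 = 48$)
$u{\left(-22 \right)} + U = \frac{8}{3 \left(-22\right)} + 48 = \frac{8}{3} \left(- \frac{1}{22}\right) + 48 = - \frac{4}{33} + 48 = \frac{1580}{33}$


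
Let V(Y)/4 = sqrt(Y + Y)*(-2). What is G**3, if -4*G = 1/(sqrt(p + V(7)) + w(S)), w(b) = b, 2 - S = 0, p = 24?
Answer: -1/(512*(1 + sqrt(2)*sqrt(3 - sqrt(14)))**3) ≈ 0.00043999 + 0.00023558*I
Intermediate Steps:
S = 2 (S = 2 - 1*0 = 2 + 0 = 2)
V(Y) = -8*sqrt(2)*sqrt(Y) (V(Y) = 4*(sqrt(Y + Y)*(-2)) = 4*(sqrt(2*Y)*(-2)) = 4*((sqrt(2)*sqrt(Y))*(-2)) = 4*(-2*sqrt(2)*sqrt(Y)) = -8*sqrt(2)*sqrt(Y))
G = -1/(4*(2 + sqrt(24 - 8*sqrt(14)))) (G = -1/(4*(sqrt(24 - 8*sqrt(2)*sqrt(7)) + 2)) = -1/(4*(sqrt(24 - 8*sqrt(14)) + 2)) = -1/(4*(2 + sqrt(24 - 8*sqrt(14)))) ≈ -0.050336 + 0.061305*I)
G**3 = (-1/(8 + 4*sqrt(24 - 8*sqrt(14))))**3 = -1/(8 + 4*sqrt(24 - 8*sqrt(14)))**3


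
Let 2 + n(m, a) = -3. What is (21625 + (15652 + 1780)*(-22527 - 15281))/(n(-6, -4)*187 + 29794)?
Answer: -659047431/28859 ≈ -22837.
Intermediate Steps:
n(m, a) = -5 (n(m, a) = -2 - 3 = -5)
(21625 + (15652 + 1780)*(-22527 - 15281))/(n(-6, -4)*187 + 29794) = (21625 + (15652 + 1780)*(-22527 - 15281))/(-5*187 + 29794) = (21625 + 17432*(-37808))/(-935 + 29794) = (21625 - 659069056)/28859 = -659047431*1/28859 = -659047431/28859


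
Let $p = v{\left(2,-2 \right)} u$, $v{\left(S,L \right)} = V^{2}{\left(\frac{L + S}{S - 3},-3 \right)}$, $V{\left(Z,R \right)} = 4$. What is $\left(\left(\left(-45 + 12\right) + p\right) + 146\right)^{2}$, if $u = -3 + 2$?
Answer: $9409$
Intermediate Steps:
$v{\left(S,L \right)} = 16$ ($v{\left(S,L \right)} = 4^{2} = 16$)
$u = -1$
$p = -16$ ($p = 16 \left(-1\right) = -16$)
$\left(\left(\left(-45 + 12\right) + p\right) + 146\right)^{2} = \left(\left(\left(-45 + 12\right) - 16\right) + 146\right)^{2} = \left(\left(-33 - 16\right) + 146\right)^{2} = \left(-49 + 146\right)^{2} = 97^{2} = 9409$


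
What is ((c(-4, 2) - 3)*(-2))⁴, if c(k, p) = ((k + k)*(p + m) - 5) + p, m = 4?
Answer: 136048896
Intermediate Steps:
c(k, p) = -5 + p + 2*k*(4 + p) (c(k, p) = ((k + k)*(p + 4) - 5) + p = ((2*k)*(4 + p) - 5) + p = (2*k*(4 + p) - 5) + p = (-5 + 2*k*(4 + p)) + p = -5 + p + 2*k*(4 + p))
((c(-4, 2) - 3)*(-2))⁴ = (((-5 + 2 + 8*(-4) + 2*(-4)*2) - 3)*(-2))⁴ = (((-5 + 2 - 32 - 16) - 3)*(-2))⁴ = ((-51 - 3)*(-2))⁴ = (-54*(-2))⁴ = 108⁴ = 136048896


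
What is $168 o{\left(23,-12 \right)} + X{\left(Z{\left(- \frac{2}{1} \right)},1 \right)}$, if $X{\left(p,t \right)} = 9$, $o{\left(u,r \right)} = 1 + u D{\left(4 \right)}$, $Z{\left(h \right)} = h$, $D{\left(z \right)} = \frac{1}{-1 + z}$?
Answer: $1465$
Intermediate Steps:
$o{\left(u,r \right)} = 1 + \frac{u}{3}$ ($o{\left(u,r \right)} = 1 + \frac{u}{-1 + 4} = 1 + \frac{u}{3}$)
$168 o{\left(23,-12 \right)} + X{\left(Z{\left(- \frac{2}{1} \right)},1 \right)} = 168 \left(1 + \frac{1}{3} \cdot 23\right) + 9 = 168 \left(1 + \frac{23}{3}\right) + 9 = 168 \cdot \frac{26}{3} + 9 = 1456 + 9 = 1465$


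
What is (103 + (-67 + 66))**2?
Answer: 10404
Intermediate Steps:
(103 + (-67 + 66))**2 = (103 - 1)**2 = 102**2 = 10404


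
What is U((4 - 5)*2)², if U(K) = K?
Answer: 4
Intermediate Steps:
U((4 - 5)*2)² = ((4 - 5)*2)² = (-1*2)² = (-2)² = 4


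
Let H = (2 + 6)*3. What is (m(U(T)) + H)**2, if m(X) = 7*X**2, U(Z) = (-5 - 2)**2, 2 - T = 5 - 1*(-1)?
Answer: 283282561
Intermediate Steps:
T = -4 (T = 2 - (5 - 1*(-1)) = 2 - (5 + 1) = 2 - 1*6 = 2 - 6 = -4)
U(Z) = 49 (U(Z) = (-7)**2 = 49)
H = 24 (H = 8*3 = 24)
(m(U(T)) + H)**2 = (7*49**2 + 24)**2 = (7*2401 + 24)**2 = (16807 + 24)**2 = 16831**2 = 283282561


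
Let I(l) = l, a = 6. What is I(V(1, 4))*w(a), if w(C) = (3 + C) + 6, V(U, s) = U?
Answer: 15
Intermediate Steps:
w(C) = 9 + C
I(V(1, 4))*w(a) = 1*(9 + 6) = 1*15 = 15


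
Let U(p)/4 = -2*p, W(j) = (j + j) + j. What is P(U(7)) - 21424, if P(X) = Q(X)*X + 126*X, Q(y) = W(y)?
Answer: -19072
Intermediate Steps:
W(j) = 3*j (W(j) = 2*j + j = 3*j)
Q(y) = 3*y
U(p) = -8*p (U(p) = 4*(-2*p) = -8*p)
P(X) = 3*X² + 126*X (P(X) = (3*X)*X + 126*X = 3*X² + 126*X)
P(U(7)) - 21424 = 3*(-8*7)*(42 - 8*7) - 21424 = 3*(-56)*(42 - 56) - 21424 = 3*(-56)*(-14) - 21424 = 2352 - 21424 = -19072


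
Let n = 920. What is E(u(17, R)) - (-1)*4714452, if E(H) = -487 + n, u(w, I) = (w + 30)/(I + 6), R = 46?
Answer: 4714885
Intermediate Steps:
u(w, I) = (30 + w)/(6 + I)
E(H) = 433 (E(H) = -487 + 920 = 433)
E(u(17, R)) - (-1)*4714452 = 433 - (-1)*4714452 = 433 - 1*(-4714452) = 433 + 4714452 = 4714885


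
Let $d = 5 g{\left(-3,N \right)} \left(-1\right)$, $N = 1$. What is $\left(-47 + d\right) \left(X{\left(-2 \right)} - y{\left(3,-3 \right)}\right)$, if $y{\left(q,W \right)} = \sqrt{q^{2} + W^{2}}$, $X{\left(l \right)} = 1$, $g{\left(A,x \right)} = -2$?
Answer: $-37 + 111 \sqrt{2} \approx 119.98$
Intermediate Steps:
$y{\left(q,W \right)} = \sqrt{W^{2} + q^{2}}$
$d = 10$ ($d = 5 \left(-2\right) \left(-1\right) = \left(-10\right) \left(-1\right) = 10$)
$\left(-47 + d\right) \left(X{\left(-2 \right)} - y{\left(3,-3 \right)}\right) = \left(-47 + 10\right) \left(1 - \sqrt{\left(-3\right)^{2} + 3^{2}}\right) = - 37 \left(1 - \sqrt{9 + 9}\right) = - 37 \left(1 - \sqrt{18}\right) = - 37 \left(1 - 3 \sqrt{2}\right) = -37 + 111 \sqrt{2}$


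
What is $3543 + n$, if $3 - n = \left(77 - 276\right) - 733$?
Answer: $4478$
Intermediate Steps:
$n = 935$ ($n = 3 - \left(\left(77 - 276\right) - 733\right) = 3 - \left(-199 - 733\right) = 3 - -932 = 3 + 932 = 935$)
$3543 + n = 3543 + 935 = 4478$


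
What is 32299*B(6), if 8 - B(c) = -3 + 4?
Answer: 226093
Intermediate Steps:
B(c) = 7 (B(c) = 8 - (-3 + 4) = 8 - 1*1 = 8 - 1 = 7)
32299*B(6) = 32299*7 = 226093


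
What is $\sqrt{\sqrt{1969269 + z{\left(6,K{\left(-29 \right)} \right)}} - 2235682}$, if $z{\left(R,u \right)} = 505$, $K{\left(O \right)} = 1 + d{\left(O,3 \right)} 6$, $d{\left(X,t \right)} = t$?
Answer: $\sqrt{-2235682 + \sqrt{1969774}} \approx 1494.8 i$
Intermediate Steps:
$K{\left(O \right)} = 19$ ($K{\left(O \right)} = 1 + 3 \cdot 6 = 1 + 18 = 19$)
$\sqrt{\sqrt{1969269 + z{\left(6,K{\left(-29 \right)} \right)}} - 2235682} = \sqrt{\sqrt{1969269 + 505} - 2235682} = \sqrt{\sqrt{1969774} - 2235682} = \sqrt{-2235682 + \sqrt{1969774}}$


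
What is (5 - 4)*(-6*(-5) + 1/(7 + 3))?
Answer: 301/10 ≈ 30.100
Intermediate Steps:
(5 - 4)*(-6*(-5) + 1/(7 + 3)) = 1*(30 + 1/10) = 1*(301/10) = 301/10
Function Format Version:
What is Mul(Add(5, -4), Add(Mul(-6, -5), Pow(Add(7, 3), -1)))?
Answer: Rational(301, 10) ≈ 30.100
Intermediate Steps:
Mul(Add(5, -4), Add(Mul(-6, -5), Pow(Add(7, 3), -1))) = Mul(1, Add(30, Pow(10, -1))) = Mul(1, Add(30, Rational(1, 10))) = Mul(1, Rational(301, 10)) = Rational(301, 10)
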